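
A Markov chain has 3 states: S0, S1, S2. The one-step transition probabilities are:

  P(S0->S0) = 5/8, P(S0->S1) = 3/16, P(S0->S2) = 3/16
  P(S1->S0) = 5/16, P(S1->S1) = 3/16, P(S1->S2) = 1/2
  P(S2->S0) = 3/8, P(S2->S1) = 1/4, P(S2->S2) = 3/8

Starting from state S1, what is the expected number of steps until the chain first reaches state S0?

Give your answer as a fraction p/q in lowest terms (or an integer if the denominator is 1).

Answer: 144/49

Derivation:
Let h_i = expected steps to first reach S0 from state i.
Boundary: h_S0 = 0.
First-step equations for the other states:
  h_S1 = 1 + 5/16*h_S0 + 3/16*h_S1 + 1/2*h_S2
  h_S2 = 1 + 3/8*h_S0 + 1/4*h_S1 + 3/8*h_S2

Substituting h_S0 = 0 and rearranging gives the linear system (I - Q) h = 1:
  [13/16, -1/2] . (h_S1, h_S2) = 1
  [-1/4, 5/8] . (h_S1, h_S2) = 1

Solving yields:
  h_S1 = 144/49
  h_S2 = 136/49

Starting state is S1, so the expected hitting time is h_S1 = 144/49.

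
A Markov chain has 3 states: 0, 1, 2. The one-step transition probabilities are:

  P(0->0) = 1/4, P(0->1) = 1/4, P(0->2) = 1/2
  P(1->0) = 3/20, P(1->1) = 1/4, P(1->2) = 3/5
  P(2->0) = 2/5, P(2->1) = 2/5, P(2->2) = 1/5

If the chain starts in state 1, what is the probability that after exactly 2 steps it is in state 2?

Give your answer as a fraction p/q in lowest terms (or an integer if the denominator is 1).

Computing P^2 by repeated multiplication:
P^1 =
  0: [1/4, 1/4, 1/2]
  1: [3/20, 1/4, 3/5]
  2: [2/5, 2/5, 1/5]
P^2 =
  0: [3/10, 13/40, 3/8]
  1: [63/200, 17/50, 69/200]
  2: [6/25, 7/25, 12/25]

(P^2)[1 -> 2] = 69/200

Answer: 69/200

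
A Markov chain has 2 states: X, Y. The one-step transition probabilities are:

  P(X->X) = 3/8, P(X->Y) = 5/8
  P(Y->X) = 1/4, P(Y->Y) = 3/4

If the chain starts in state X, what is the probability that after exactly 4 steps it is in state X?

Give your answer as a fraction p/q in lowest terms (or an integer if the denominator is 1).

Computing P^4 by repeated multiplication:
P^1 =
  X: [3/8, 5/8]
  Y: [1/4, 3/4]
P^2 =
  X: [19/64, 45/64]
  Y: [9/32, 23/32]
P^3 =
  X: [147/512, 365/512]
  Y: [73/256, 183/256]
P^4 =
  X: [1171/4096, 2925/4096]
  Y: [585/2048, 1463/2048]

(P^4)[X -> X] = 1171/4096

Answer: 1171/4096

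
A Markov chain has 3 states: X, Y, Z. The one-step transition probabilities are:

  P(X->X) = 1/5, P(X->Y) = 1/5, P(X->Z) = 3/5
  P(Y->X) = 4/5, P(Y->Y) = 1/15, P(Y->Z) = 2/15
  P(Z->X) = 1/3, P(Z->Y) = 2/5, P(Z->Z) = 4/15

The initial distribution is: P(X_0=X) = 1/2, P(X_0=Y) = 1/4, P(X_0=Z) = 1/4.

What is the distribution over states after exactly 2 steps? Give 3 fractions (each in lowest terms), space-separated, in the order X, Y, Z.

Propagating the distribution step by step (d_{t+1} = d_t * P):
d_0 = (X=1/2, Y=1/4, Z=1/4)
  d_1[X] = 1/2*1/5 + 1/4*4/5 + 1/4*1/3 = 23/60
  d_1[Y] = 1/2*1/5 + 1/4*1/15 + 1/4*2/5 = 13/60
  d_1[Z] = 1/2*3/5 + 1/4*2/15 + 1/4*4/15 = 2/5
d_1 = (X=23/60, Y=13/60, Z=2/5)
  d_2[X] = 23/60*1/5 + 13/60*4/5 + 2/5*1/3 = 23/60
  d_2[Y] = 23/60*1/5 + 13/60*1/15 + 2/5*2/5 = 113/450
  d_2[Z] = 23/60*3/5 + 13/60*2/15 + 2/5*4/15 = 329/900
d_2 = (X=23/60, Y=113/450, Z=329/900)

Answer: 23/60 113/450 329/900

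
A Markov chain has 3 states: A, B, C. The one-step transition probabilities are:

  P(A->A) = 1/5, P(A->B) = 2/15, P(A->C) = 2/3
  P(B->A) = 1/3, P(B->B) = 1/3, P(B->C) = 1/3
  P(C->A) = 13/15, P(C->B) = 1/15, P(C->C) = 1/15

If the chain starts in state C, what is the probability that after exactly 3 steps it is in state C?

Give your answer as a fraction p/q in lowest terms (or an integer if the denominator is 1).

Answer: 866/3375

Derivation:
Computing P^3 by repeated multiplication:
P^1 =
  A: [1/5, 2/15, 2/3]
  B: [1/3, 1/3, 1/3]
  C: [13/15, 1/15, 1/15]
P^2 =
  A: [149/225, 26/225, 2/9]
  B: [7/15, 8/45, 16/45]
  C: [19/75, 32/225, 136/225]
P^3 =
  A: [409/1125, 478/3375, 334/675]
  B: [311/675, 98/675, 266/675]
  C: [2099/3375, 82/675, 866/3375]

(P^3)[C -> C] = 866/3375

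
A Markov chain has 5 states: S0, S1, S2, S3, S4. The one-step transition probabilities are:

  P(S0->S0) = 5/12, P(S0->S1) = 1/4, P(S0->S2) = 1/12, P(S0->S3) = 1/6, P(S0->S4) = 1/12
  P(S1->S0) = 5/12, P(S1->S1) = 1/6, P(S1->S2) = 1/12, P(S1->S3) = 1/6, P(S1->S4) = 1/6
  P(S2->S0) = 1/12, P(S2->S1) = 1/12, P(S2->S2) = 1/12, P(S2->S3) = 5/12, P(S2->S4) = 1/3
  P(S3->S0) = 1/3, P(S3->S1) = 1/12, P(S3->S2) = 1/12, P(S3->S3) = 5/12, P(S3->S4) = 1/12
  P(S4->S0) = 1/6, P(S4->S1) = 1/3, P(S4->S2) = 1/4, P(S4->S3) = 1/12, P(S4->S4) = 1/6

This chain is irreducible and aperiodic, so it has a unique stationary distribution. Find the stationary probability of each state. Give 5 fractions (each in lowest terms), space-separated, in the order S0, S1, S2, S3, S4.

The stationary distribution satisfies pi = pi * P, i.e.:
  pi_S0 = 5/12*pi_S0 + 5/12*pi_S1 + 1/12*pi_S2 + 1/3*pi_S3 + 1/6*pi_S4
  pi_S1 = 1/4*pi_S0 + 1/6*pi_S1 + 1/12*pi_S2 + 1/12*pi_S3 + 1/3*pi_S4
  pi_S2 = 1/12*pi_S0 + 1/12*pi_S1 + 1/12*pi_S2 + 1/12*pi_S3 + 1/4*pi_S4
  pi_S3 = 1/6*pi_S0 + 1/6*pi_S1 + 5/12*pi_S2 + 5/12*pi_S3 + 1/12*pi_S4
  pi_S4 = 1/12*pi_S0 + 1/6*pi_S1 + 1/3*pi_S2 + 1/12*pi_S3 + 1/6*pi_S4
with normalization: pi_S0 + pi_S1 + pi_S2 + pi_S3 + pi_S4 = 1.

Using the first 4 balance equations plus normalization, the linear system A*pi = b is:
  [-7/12, 5/12, 1/12, 1/3, 1/6] . pi = 0
  [1/4, -5/6, 1/12, 1/12, 1/3] . pi = 0
  [1/12, 1/12, -11/12, 1/12, 1/4] . pi = 0
  [1/6, 1/6, 5/12, -7/12, 1/12] . pi = 0
  [1, 1, 1, 1, 1] . pi = 1

Solving yields:
  pi_S0 = 1597/4886
  pi_S1 = 131/698
  pi_S2 = 778/7329
  pi_S3 = 3553/14658
  pi_S4 = 669/4886

Verification (pi * P):
  1597/4886*5/12 + 131/698*5/12 + 778/7329*1/12 + 3553/14658*1/3 + 669/4886*1/6 = 1597/4886 = pi_S0  (ok)
  1597/4886*1/4 + 131/698*1/6 + 778/7329*1/12 + 3553/14658*1/12 + 669/4886*1/3 = 131/698 = pi_S1  (ok)
  1597/4886*1/12 + 131/698*1/12 + 778/7329*1/12 + 3553/14658*1/12 + 669/4886*1/4 = 778/7329 = pi_S2  (ok)
  1597/4886*1/6 + 131/698*1/6 + 778/7329*5/12 + 3553/14658*5/12 + 669/4886*1/12 = 3553/14658 = pi_S3  (ok)
  1597/4886*1/12 + 131/698*1/6 + 778/7329*1/3 + 3553/14658*1/12 + 669/4886*1/6 = 669/4886 = pi_S4  (ok)

Answer: 1597/4886 131/698 778/7329 3553/14658 669/4886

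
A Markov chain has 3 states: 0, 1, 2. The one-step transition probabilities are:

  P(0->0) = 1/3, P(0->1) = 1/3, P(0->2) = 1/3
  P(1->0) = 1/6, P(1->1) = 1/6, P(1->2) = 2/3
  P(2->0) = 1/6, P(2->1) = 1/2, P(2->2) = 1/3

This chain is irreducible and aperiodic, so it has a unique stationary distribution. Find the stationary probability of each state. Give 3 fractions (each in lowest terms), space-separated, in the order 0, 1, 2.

Answer: 1/5 7/20 9/20

Derivation:
The stationary distribution satisfies pi = pi * P, i.e.:
  pi_0 = 1/3*pi_0 + 1/6*pi_1 + 1/6*pi_2
  pi_1 = 1/3*pi_0 + 1/6*pi_1 + 1/2*pi_2
  pi_2 = 1/3*pi_0 + 2/3*pi_1 + 1/3*pi_2
with normalization: pi_0 + pi_1 + pi_2 = 1.

Using the first 2 balance equations plus normalization, the linear system A*pi = b is:
  [-2/3, 1/6, 1/6] . pi = 0
  [1/3, -5/6, 1/2] . pi = 0
  [1, 1, 1] . pi = 1

Solving yields:
  pi_0 = 1/5
  pi_1 = 7/20
  pi_2 = 9/20

Verification (pi * P):
  1/5*1/3 + 7/20*1/6 + 9/20*1/6 = 1/5 = pi_0  (ok)
  1/5*1/3 + 7/20*1/6 + 9/20*1/2 = 7/20 = pi_1  (ok)
  1/5*1/3 + 7/20*2/3 + 9/20*1/3 = 9/20 = pi_2  (ok)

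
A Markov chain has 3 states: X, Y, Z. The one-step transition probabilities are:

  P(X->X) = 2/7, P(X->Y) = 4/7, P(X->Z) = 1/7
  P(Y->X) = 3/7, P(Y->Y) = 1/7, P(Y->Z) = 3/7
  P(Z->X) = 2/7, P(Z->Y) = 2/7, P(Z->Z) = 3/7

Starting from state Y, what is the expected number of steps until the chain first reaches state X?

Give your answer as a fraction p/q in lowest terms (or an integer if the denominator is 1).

Let h_i = expected steps to first reach X from state i.
Boundary: h_X = 0.
First-step equations for the other states:
  h_Y = 1 + 3/7*h_X + 1/7*h_Y + 3/7*h_Z
  h_Z = 1 + 2/7*h_X + 2/7*h_Y + 3/7*h_Z

Substituting h_X = 0 and rearranging gives the linear system (I - Q) h = 1:
  [6/7, -3/7] . (h_Y, h_Z) = 1
  [-2/7, 4/7] . (h_Y, h_Z) = 1

Solving yields:
  h_Y = 49/18
  h_Z = 28/9

Starting state is Y, so the expected hitting time is h_Y = 49/18.

Answer: 49/18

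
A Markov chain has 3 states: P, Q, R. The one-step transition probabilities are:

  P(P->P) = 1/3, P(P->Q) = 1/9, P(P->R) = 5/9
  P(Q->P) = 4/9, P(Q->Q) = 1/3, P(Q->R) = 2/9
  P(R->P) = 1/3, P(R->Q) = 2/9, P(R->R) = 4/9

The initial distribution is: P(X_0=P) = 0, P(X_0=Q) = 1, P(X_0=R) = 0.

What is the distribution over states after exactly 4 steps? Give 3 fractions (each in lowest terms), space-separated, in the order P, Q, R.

Answer: 2336/6561 449/2187 2878/6561

Derivation:
Propagating the distribution step by step (d_{t+1} = d_t * P):
d_0 = (P=0, Q=1, R=0)
  d_1[P] = 0*1/3 + 1*4/9 + 0*1/3 = 4/9
  d_1[Q] = 0*1/9 + 1*1/3 + 0*2/9 = 1/3
  d_1[R] = 0*5/9 + 1*2/9 + 0*4/9 = 2/9
d_1 = (P=4/9, Q=1/3, R=2/9)
  d_2[P] = 4/9*1/3 + 1/3*4/9 + 2/9*1/3 = 10/27
  d_2[Q] = 4/9*1/9 + 1/3*1/3 + 2/9*2/9 = 17/81
  d_2[R] = 4/9*5/9 + 1/3*2/9 + 2/9*4/9 = 34/81
d_2 = (P=10/27, Q=17/81, R=34/81)
  d_3[P] = 10/27*1/3 + 17/81*4/9 + 34/81*1/3 = 260/729
  d_3[Q] = 10/27*1/9 + 17/81*1/3 + 34/81*2/9 = 149/729
  d_3[R] = 10/27*5/9 + 17/81*2/9 + 34/81*4/9 = 320/729
d_3 = (P=260/729, Q=149/729, R=320/729)
  d_4[P] = 260/729*1/3 + 149/729*4/9 + 320/729*1/3 = 2336/6561
  d_4[Q] = 260/729*1/9 + 149/729*1/3 + 320/729*2/9 = 449/2187
  d_4[R] = 260/729*5/9 + 149/729*2/9 + 320/729*4/9 = 2878/6561
d_4 = (P=2336/6561, Q=449/2187, R=2878/6561)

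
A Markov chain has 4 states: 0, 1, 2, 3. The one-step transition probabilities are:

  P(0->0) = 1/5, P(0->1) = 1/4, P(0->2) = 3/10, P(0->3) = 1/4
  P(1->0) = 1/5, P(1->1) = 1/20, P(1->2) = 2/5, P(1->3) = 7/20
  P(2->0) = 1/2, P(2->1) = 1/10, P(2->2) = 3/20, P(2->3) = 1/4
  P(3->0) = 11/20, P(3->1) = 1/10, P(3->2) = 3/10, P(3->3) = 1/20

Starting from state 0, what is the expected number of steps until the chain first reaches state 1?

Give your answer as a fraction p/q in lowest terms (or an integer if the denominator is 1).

Let h_i = expected steps to first reach 1 from state i.
Boundary: h_1 = 0.
First-step equations for the other states:
  h_0 = 1 + 1/5*h_0 + 1/4*h_1 + 3/10*h_2 + 1/4*h_3
  h_2 = 1 + 1/2*h_0 + 1/10*h_1 + 3/20*h_2 + 1/4*h_3
  h_3 = 1 + 11/20*h_0 + 1/10*h_1 + 3/10*h_2 + 1/20*h_3

Substituting h_1 = 0 and rearranging gives the linear system (I - Q) h = 1:
  [4/5, -3/10, -1/4] . (h_0, h_2, h_3) = 1
  [-1/2, 17/20, -1/4] . (h_0, h_2, h_3) = 1
  [-11/20, -3/10, 19/20] . (h_0, h_2, h_3) = 1

Solving yields:
  h_0 = 3680/661
  h_2 = 4160/661
  h_3 = 4140/661

Starting state is 0, so the expected hitting time is h_0 = 3680/661.

Answer: 3680/661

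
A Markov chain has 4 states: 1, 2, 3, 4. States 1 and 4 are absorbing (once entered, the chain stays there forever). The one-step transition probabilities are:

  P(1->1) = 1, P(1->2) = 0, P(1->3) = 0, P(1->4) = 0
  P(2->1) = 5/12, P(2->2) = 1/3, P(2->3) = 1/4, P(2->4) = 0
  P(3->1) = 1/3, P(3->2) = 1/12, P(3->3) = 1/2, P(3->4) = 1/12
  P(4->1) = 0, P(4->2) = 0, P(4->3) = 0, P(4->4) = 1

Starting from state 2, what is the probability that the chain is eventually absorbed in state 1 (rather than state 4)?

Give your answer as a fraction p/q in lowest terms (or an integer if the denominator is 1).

Let a_i = P(absorbed in 1 | start in state i).
Boundary conditions: a_1 = 1, a_4 = 0.
For each transient state i, a_i = sum_j P(i->j) * a_j:
  a_2 = 5/12*a_1 + 1/3*a_2 + 1/4*a_3 + 0*a_4
  a_3 = 1/3*a_1 + 1/12*a_2 + 1/2*a_3 + 1/12*a_4

Substituting a_1 = 1 and a_4 = 0, rearrange to (I - Q) a = r where r[i] = P(i -> 1):
  [2/3, -1/4] . (a_2, a_3) = 5/12
  [-1/12, 1/2] . (a_2, a_3) = 1/3

Solving yields:
  a_2 = 14/15
  a_3 = 37/45

Starting state is 2, so the absorption probability is a_2 = 14/15.

Answer: 14/15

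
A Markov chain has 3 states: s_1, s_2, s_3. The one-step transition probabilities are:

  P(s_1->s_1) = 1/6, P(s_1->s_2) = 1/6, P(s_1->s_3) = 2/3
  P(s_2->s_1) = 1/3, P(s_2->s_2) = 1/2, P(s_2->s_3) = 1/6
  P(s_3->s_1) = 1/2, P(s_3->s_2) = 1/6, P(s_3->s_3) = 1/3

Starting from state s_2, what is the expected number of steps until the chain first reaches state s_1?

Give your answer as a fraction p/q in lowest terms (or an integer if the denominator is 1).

Let h_i = expected steps to first reach s_1 from state i.
Boundary: h_s_1 = 0.
First-step equations for the other states:
  h_s_2 = 1 + 1/3*h_s_1 + 1/2*h_s_2 + 1/6*h_s_3
  h_s_3 = 1 + 1/2*h_s_1 + 1/6*h_s_2 + 1/3*h_s_3

Substituting h_s_1 = 0 and rearranging gives the linear system (I - Q) h = 1:
  [1/2, -1/6] . (h_s_2, h_s_3) = 1
  [-1/6, 2/3] . (h_s_2, h_s_3) = 1

Solving yields:
  h_s_2 = 30/11
  h_s_3 = 24/11

Starting state is s_2, so the expected hitting time is h_s_2 = 30/11.

Answer: 30/11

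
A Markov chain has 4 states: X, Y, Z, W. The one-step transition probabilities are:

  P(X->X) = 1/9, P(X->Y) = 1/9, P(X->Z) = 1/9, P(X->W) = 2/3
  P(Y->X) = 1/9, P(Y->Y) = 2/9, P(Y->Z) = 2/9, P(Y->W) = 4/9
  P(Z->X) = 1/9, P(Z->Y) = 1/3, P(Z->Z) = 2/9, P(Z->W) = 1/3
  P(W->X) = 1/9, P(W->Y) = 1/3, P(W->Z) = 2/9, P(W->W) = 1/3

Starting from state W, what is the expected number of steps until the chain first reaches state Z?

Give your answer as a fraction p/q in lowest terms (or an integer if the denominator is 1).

Let h_i = expected steps to first reach Z from state i.
Boundary: h_Z = 0.
First-step equations for the other states:
  h_X = 1 + 1/9*h_X + 1/9*h_Y + 1/9*h_Z + 2/3*h_W
  h_Y = 1 + 1/9*h_X + 2/9*h_Y + 2/9*h_Z + 4/9*h_W
  h_W = 1 + 1/9*h_X + 1/3*h_Y + 2/9*h_Z + 1/3*h_W

Substituting h_Z = 0 and rearranging gives the linear system (I - Q) h = 1:
  [8/9, -1/9, -2/3] . (h_X, h_Y, h_W) = 1
  [-1/9, 7/9, -4/9] . (h_X, h_Y, h_W) = 1
  [-1/9, -1/3, 2/3] . (h_X, h_Y, h_W) = 1

Solving yields:
  h_X = 90/17
  h_Y = 81/17
  h_W = 81/17

Starting state is W, so the expected hitting time is h_W = 81/17.

Answer: 81/17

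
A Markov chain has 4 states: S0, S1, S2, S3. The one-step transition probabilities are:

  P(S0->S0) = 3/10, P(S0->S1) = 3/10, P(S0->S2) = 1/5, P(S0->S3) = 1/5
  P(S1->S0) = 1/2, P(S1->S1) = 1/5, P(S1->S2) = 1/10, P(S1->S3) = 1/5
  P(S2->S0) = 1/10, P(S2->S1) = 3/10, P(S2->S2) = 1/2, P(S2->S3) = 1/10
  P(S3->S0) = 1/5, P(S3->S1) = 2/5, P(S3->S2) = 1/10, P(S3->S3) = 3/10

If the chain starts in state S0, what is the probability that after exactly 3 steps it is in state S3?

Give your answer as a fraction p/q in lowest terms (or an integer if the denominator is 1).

Computing P^3 by repeated multiplication:
P^1 =
  S0: [3/10, 3/10, 1/5, 1/5]
  S1: [1/2, 1/5, 1/10, 1/5]
  S2: [1/10, 3/10, 1/2, 1/10]
  S3: [1/5, 2/5, 1/10, 3/10]
P^2 =
  S0: [3/10, 29/100, 21/100, 1/5]
  S1: [3/10, 3/10, 19/100, 21/100]
  S2: [1/4, 7/25, 31/100, 4/25]
  S3: [33/100, 29/100, 4/25, 11/50]
P^3 =
  S0: [37/125, 291/1000, 107/500, 199/1000]
  S1: [301/1000, 291/1000, 103/500, 101/500]
  S2: [139/500, 36/125, 249/1000, 37/200]
  S3: [38/125, 293/1000, 197/1000, 103/500]

(P^3)[S0 -> S3] = 199/1000

Answer: 199/1000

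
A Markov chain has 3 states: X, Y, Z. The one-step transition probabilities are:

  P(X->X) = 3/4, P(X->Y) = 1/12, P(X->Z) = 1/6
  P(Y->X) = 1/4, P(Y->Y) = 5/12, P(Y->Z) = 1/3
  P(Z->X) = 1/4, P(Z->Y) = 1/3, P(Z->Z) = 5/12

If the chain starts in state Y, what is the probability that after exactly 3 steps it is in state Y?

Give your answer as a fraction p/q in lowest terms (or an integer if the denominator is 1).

Computing P^3 by repeated multiplication:
P^1 =
  X: [3/4, 1/12, 1/6]
  Y: [1/4, 5/12, 1/3]
  Z: [1/4, 1/3, 5/12]
P^2 =
  X: [5/8, 11/72, 2/9]
  Y: [3/8, 11/36, 23/72]
  Z: [3/8, 43/144, 47/144]
P^3 =
  X: [9/16, 41/216, 107/432]
  Y: [7/16, 229/864, 257/864]
  Z: [7/16, 457/1728, 515/1728]

(P^3)[Y -> Y] = 229/864

Answer: 229/864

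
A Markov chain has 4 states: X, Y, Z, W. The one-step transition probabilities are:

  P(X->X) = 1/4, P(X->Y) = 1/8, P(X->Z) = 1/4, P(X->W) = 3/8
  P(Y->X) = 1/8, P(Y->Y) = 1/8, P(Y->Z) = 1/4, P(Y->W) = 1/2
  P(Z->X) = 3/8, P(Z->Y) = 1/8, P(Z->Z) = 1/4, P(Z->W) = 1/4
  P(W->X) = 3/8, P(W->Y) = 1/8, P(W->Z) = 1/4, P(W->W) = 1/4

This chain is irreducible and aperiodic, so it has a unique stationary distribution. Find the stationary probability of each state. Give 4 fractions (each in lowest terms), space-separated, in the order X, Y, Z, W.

The stationary distribution satisfies pi = pi * P, i.e.:
  pi_X = 1/4*pi_X + 1/8*pi_Y + 3/8*pi_Z + 3/8*pi_W
  pi_Y = 1/8*pi_X + 1/8*pi_Y + 1/8*pi_Z + 1/8*pi_W
  pi_Z = 1/4*pi_X + 1/4*pi_Y + 1/4*pi_Z + 1/4*pi_W
  pi_W = 3/8*pi_X + 1/2*pi_Y + 1/4*pi_Z + 1/4*pi_W
with normalization: pi_X + pi_Y + pi_Z + pi_W = 1.

Using the first 3 balance equations plus normalization, the linear system A*pi = b is:
  [-3/4, 1/8, 3/8, 3/8] . pi = 0
  [1/8, -7/8, 1/8, 1/8] . pi = 0
  [1/4, 1/4, -3/4, 1/4] . pi = 0
  [1, 1, 1, 1] . pi = 1

Solving yields:
  pi_X = 11/36
  pi_Y = 1/8
  pi_Z = 1/4
  pi_W = 23/72

Verification (pi * P):
  11/36*1/4 + 1/8*1/8 + 1/4*3/8 + 23/72*3/8 = 11/36 = pi_X  (ok)
  11/36*1/8 + 1/8*1/8 + 1/4*1/8 + 23/72*1/8 = 1/8 = pi_Y  (ok)
  11/36*1/4 + 1/8*1/4 + 1/4*1/4 + 23/72*1/4 = 1/4 = pi_Z  (ok)
  11/36*3/8 + 1/8*1/2 + 1/4*1/4 + 23/72*1/4 = 23/72 = pi_W  (ok)

Answer: 11/36 1/8 1/4 23/72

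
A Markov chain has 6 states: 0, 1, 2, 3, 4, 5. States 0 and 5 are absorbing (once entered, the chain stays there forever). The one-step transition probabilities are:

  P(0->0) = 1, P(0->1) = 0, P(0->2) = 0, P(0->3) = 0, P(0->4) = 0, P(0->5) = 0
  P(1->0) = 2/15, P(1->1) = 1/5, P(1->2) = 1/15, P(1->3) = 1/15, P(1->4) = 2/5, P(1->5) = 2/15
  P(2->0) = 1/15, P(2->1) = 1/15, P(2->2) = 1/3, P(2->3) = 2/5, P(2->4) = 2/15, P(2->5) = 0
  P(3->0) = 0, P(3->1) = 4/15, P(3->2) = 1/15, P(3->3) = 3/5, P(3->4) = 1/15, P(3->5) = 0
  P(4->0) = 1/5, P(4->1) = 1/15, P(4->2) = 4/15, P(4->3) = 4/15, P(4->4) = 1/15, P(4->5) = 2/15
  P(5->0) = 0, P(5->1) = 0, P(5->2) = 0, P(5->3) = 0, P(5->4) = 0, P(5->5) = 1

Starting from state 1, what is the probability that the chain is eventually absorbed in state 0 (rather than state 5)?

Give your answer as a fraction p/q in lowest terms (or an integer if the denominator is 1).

Answer: 130/229

Derivation:
Let a_i = P(absorbed in 0 | start in state i).
Boundary conditions: a_0 = 1, a_5 = 0.
For each transient state i, a_i = sum_j P(i->j) * a_j:
  a_1 = 2/15*a_0 + 1/5*a_1 + 1/15*a_2 + 1/15*a_3 + 2/5*a_4 + 2/15*a_5
  a_2 = 1/15*a_0 + 1/15*a_1 + 1/3*a_2 + 2/5*a_3 + 2/15*a_4 + 0*a_5
  a_3 = 0*a_0 + 4/15*a_1 + 1/15*a_2 + 3/5*a_3 + 1/15*a_4 + 0*a_5
  a_4 = 1/5*a_0 + 1/15*a_1 + 4/15*a_2 + 4/15*a_3 + 1/15*a_4 + 2/15*a_5

Substituting a_0 = 1 and a_5 = 0, rearrange to (I - Q) a = r where r[i] = P(i -> 0):
  [4/5, -1/15, -1/15, -2/5] . (a_1, a_2, a_3, a_4) = 2/15
  [-1/15, 2/3, -2/5, -2/15] . (a_1, a_2, a_3, a_4) = 1/15
  [-4/15, -1/15, 2/5, -1/15] . (a_1, a_2, a_3, a_4) = 0
  [-1/15, -4/15, -4/15, 14/15] . (a_1, a_2, a_3, a_4) = 1/5

Solving yields:
  a_1 = 130/229
  a_2 = 287/458
  a_3 = 267/458
  a_4 = 275/458

Starting state is 1, so the absorption probability is a_1 = 130/229.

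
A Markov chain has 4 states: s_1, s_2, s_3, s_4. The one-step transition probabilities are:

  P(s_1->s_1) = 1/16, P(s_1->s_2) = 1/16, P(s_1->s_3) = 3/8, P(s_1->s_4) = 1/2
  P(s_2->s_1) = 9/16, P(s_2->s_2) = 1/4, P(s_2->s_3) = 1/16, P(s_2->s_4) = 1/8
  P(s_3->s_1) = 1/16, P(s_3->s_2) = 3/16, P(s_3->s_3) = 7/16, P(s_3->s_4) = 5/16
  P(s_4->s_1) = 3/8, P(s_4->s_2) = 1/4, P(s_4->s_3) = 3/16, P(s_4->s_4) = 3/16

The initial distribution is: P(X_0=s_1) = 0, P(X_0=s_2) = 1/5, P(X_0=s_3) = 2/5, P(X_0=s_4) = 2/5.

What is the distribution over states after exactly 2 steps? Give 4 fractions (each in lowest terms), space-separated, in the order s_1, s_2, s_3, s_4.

Propagating the distribution step by step (d_{t+1} = d_t * P):
d_0 = (s_1=0, s_2=1/5, s_3=2/5, s_4=2/5)
  d_1[s_1] = 0*1/16 + 1/5*9/16 + 2/5*1/16 + 2/5*3/8 = 23/80
  d_1[s_2] = 0*1/16 + 1/5*1/4 + 2/5*3/16 + 2/5*1/4 = 9/40
  d_1[s_3] = 0*3/8 + 1/5*1/16 + 2/5*7/16 + 2/5*3/16 = 21/80
  d_1[s_4] = 0*1/2 + 1/5*1/8 + 2/5*5/16 + 2/5*3/16 = 9/40
d_1 = (s_1=23/80, s_2=9/40, s_3=21/80, s_4=9/40)
  d_2[s_1] = 23/80*1/16 + 9/40*9/16 + 21/80*1/16 + 9/40*3/8 = 157/640
  d_2[s_2] = 23/80*1/16 + 9/40*1/4 + 21/80*3/16 + 9/40*1/4 = 23/128
  d_2[s_3] = 23/80*3/8 + 9/40*1/16 + 21/80*7/16 + 9/40*3/16 = 357/1280
  d_2[s_4] = 23/80*1/2 + 9/40*1/8 + 21/80*5/16 + 9/40*3/16 = 379/1280
d_2 = (s_1=157/640, s_2=23/128, s_3=357/1280, s_4=379/1280)

Answer: 157/640 23/128 357/1280 379/1280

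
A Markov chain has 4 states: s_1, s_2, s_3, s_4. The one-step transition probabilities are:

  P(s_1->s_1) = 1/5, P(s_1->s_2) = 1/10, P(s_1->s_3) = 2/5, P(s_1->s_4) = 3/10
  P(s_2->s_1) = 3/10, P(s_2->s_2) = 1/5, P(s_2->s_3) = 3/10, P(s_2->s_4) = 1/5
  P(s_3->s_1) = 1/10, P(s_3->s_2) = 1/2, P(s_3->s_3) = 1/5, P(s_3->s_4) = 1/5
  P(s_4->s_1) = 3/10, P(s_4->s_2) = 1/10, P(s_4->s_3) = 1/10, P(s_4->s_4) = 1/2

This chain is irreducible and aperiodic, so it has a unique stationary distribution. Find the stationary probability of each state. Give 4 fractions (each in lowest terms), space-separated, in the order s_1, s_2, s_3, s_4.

Answer: 197/857 185/857 202/857 273/857

Derivation:
The stationary distribution satisfies pi = pi * P, i.e.:
  pi_s_1 = 1/5*pi_s_1 + 3/10*pi_s_2 + 1/10*pi_s_3 + 3/10*pi_s_4
  pi_s_2 = 1/10*pi_s_1 + 1/5*pi_s_2 + 1/2*pi_s_3 + 1/10*pi_s_4
  pi_s_3 = 2/5*pi_s_1 + 3/10*pi_s_2 + 1/5*pi_s_3 + 1/10*pi_s_4
  pi_s_4 = 3/10*pi_s_1 + 1/5*pi_s_2 + 1/5*pi_s_3 + 1/2*pi_s_4
with normalization: pi_s_1 + pi_s_2 + pi_s_3 + pi_s_4 = 1.

Using the first 3 balance equations plus normalization, the linear system A*pi = b is:
  [-4/5, 3/10, 1/10, 3/10] . pi = 0
  [1/10, -4/5, 1/2, 1/10] . pi = 0
  [2/5, 3/10, -4/5, 1/10] . pi = 0
  [1, 1, 1, 1] . pi = 1

Solving yields:
  pi_s_1 = 197/857
  pi_s_2 = 185/857
  pi_s_3 = 202/857
  pi_s_4 = 273/857

Verification (pi * P):
  197/857*1/5 + 185/857*3/10 + 202/857*1/10 + 273/857*3/10 = 197/857 = pi_s_1  (ok)
  197/857*1/10 + 185/857*1/5 + 202/857*1/2 + 273/857*1/10 = 185/857 = pi_s_2  (ok)
  197/857*2/5 + 185/857*3/10 + 202/857*1/5 + 273/857*1/10 = 202/857 = pi_s_3  (ok)
  197/857*3/10 + 185/857*1/5 + 202/857*1/5 + 273/857*1/2 = 273/857 = pi_s_4  (ok)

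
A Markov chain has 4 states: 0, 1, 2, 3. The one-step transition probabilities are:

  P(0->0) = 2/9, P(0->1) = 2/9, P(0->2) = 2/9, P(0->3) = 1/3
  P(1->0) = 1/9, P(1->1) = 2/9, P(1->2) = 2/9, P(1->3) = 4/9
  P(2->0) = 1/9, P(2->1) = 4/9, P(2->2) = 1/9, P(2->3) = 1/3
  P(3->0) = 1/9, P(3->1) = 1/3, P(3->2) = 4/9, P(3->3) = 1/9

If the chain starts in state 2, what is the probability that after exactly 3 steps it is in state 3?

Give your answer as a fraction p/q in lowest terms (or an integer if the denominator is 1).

Answer: 8/27

Derivation:
Computing P^3 by repeated multiplication:
P^1 =
  0: [2/9, 2/9, 2/9, 1/3]
  1: [1/9, 2/9, 2/9, 4/9]
  2: [1/9, 4/9, 1/9, 1/3]
  3: [1/9, 1/3, 4/9, 1/9]
P^2 =
  0: [11/81, 25/81, 22/81, 23/81]
  1: [10/81, 26/81, 8/27, 7/27]
  2: [10/81, 23/81, 23/81, 25/81]
  3: [10/81, 1/3, 16/81, 28/81]
P^3 =
  0: [92/729, 229/729, 62/243, 74/243]
  1: [91/729, 77/243, 20/81, 227/729]
  2: [91/729, 233/729, 7/27, 8/27]
  3: [91/729, 74/243, 202/729, 214/729]

(P^3)[2 -> 3] = 8/27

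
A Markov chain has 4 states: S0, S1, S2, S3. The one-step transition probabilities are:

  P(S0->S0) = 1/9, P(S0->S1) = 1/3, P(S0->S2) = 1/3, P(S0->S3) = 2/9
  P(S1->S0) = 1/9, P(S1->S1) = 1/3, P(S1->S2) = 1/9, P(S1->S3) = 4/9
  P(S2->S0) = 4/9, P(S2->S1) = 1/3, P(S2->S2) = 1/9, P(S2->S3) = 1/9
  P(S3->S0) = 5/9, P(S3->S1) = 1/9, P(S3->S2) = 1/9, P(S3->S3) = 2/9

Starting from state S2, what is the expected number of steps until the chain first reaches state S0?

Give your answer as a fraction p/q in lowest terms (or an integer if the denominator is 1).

Let h_i = expected steps to first reach S0 from state i.
Boundary: h_S0 = 0.
First-step equations for the other states:
  h_S1 = 1 + 1/9*h_S0 + 1/3*h_S1 + 1/9*h_S2 + 4/9*h_S3
  h_S2 = 1 + 4/9*h_S0 + 1/3*h_S1 + 1/9*h_S2 + 1/9*h_S3
  h_S3 = 1 + 5/9*h_S0 + 1/9*h_S1 + 1/9*h_S2 + 2/9*h_S3

Substituting h_S0 = 0 and rearranging gives the linear system (I - Q) h = 1:
  [2/3, -1/9, -4/9] . (h_S1, h_S2, h_S3) = 1
  [-1/3, 8/9, -1/9] . (h_S1, h_S2, h_S3) = 1
  [-1/9, -1/9, 7/9] . (h_S1, h_S2, h_S3) = 1

Solving yields:
  h_S1 = 27/8
  h_S2 = 117/44
  h_S3 = 189/88

Starting state is S2, so the expected hitting time is h_S2 = 117/44.

Answer: 117/44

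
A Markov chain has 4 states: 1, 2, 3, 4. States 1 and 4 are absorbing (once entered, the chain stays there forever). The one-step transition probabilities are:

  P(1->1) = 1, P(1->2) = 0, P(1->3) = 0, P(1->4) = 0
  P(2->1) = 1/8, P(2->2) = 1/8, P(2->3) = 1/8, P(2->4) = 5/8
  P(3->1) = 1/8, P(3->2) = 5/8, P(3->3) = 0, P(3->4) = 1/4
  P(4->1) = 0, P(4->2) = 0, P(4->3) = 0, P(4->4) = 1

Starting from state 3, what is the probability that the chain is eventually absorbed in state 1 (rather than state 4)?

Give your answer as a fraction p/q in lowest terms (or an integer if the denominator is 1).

Let a_i = P(absorbed in 1 | start in state i).
Boundary conditions: a_1 = 1, a_4 = 0.
For each transient state i, a_i = sum_j P(i->j) * a_j:
  a_2 = 1/8*a_1 + 1/8*a_2 + 1/8*a_3 + 5/8*a_4
  a_3 = 1/8*a_1 + 5/8*a_2 + 0*a_3 + 1/4*a_4

Substituting a_1 = 1 and a_4 = 0, rearrange to (I - Q) a = r where r[i] = P(i -> 1):
  [7/8, -1/8] . (a_2, a_3) = 1/8
  [-5/8, 1] . (a_2, a_3) = 1/8

Solving yields:
  a_2 = 3/17
  a_3 = 4/17

Starting state is 3, so the absorption probability is a_3 = 4/17.

Answer: 4/17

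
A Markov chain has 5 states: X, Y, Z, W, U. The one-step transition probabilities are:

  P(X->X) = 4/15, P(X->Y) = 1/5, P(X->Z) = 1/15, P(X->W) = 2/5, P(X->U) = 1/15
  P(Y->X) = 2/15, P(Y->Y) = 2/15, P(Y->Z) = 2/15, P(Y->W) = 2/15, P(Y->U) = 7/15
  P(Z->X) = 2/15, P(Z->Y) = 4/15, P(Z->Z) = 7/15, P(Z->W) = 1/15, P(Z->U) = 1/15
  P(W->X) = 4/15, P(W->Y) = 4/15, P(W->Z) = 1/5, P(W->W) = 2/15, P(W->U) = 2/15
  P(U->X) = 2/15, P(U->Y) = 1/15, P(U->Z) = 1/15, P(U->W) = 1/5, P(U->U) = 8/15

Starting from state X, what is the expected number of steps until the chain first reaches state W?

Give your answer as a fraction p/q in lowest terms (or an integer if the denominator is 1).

Let h_i = expected steps to first reach W from state i.
Boundary: h_W = 0.
First-step equations for the other states:
  h_X = 1 + 4/15*h_X + 1/5*h_Y + 1/15*h_Z + 2/5*h_W + 1/15*h_U
  h_Y = 1 + 2/15*h_X + 2/15*h_Y + 2/15*h_Z + 2/15*h_W + 7/15*h_U
  h_Z = 1 + 2/15*h_X + 4/15*h_Y + 7/15*h_Z + 1/15*h_W + 1/15*h_U
  h_U = 1 + 2/15*h_X + 1/15*h_Y + 1/15*h_Z + 1/5*h_W + 8/15*h_U

Substituting h_W = 0 and rearranging gives the linear system (I - Q) h = 1:
  [11/15, -1/5, -1/15, -1/15] . (h_X, h_Y, h_Z, h_U) = 1
  [-2/15, 13/15, -2/15, -7/15] . (h_X, h_Y, h_Z, h_U) = 1
  [-2/15, -4/15, 8/15, -1/15] . (h_X, h_Y, h_Z, h_U) = 1
  [-2/15, -1/15, -1/15, 7/15] . (h_X, h_Y, h_Z, h_U) = 1

Solving yields:
  h_X = 3756/989
  h_Y = 5226/989
  h_Z = 6006/989
  h_U = 4797/989

Starting state is X, so the expected hitting time is h_X = 3756/989.

Answer: 3756/989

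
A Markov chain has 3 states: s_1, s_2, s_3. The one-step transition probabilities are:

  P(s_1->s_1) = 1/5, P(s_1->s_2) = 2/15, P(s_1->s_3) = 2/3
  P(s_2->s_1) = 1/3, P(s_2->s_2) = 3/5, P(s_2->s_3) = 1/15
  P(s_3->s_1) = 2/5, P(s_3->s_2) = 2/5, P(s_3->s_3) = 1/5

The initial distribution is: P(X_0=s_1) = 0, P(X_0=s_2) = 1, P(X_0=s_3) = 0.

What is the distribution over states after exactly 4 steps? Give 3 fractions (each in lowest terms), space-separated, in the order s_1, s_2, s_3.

Propagating the distribution step by step (d_{t+1} = d_t * P):
d_0 = (s_1=0, s_2=1, s_3=0)
  d_1[s_1] = 0*1/5 + 1*1/3 + 0*2/5 = 1/3
  d_1[s_2] = 0*2/15 + 1*3/5 + 0*2/5 = 3/5
  d_1[s_3] = 0*2/3 + 1*1/15 + 0*1/5 = 1/15
d_1 = (s_1=1/3, s_2=3/5, s_3=1/15)
  d_2[s_1] = 1/3*1/5 + 3/5*1/3 + 1/15*2/5 = 22/75
  d_2[s_2] = 1/3*2/15 + 3/5*3/5 + 1/15*2/5 = 97/225
  d_2[s_3] = 1/3*2/3 + 3/5*1/15 + 1/15*1/5 = 62/225
d_2 = (s_1=22/75, s_2=97/225, s_3=62/225)
  d_3[s_1] = 22/75*1/5 + 97/225*1/3 + 62/225*2/5 = 211/675
  d_3[s_2] = 22/75*2/15 + 97/225*3/5 + 62/225*2/5 = 51/125
  d_3[s_3] = 22/75*2/3 + 97/225*1/15 + 62/225*1/5 = 943/3375
d_3 = (s_1=211/675, s_2=51/125, s_3=943/3375)
  d_4[s_1] = 211/675*1/5 + 51/125*1/3 + 943/3375*2/5 = 5236/16875
  d_4[s_2] = 211/675*2/15 + 51/125*3/5 + 943/3375*2/5 = 20161/50625
  d_4[s_3] = 211/675*2/3 + 51/125*1/15 + 943/3375*1/5 = 14756/50625
d_4 = (s_1=5236/16875, s_2=20161/50625, s_3=14756/50625)

Answer: 5236/16875 20161/50625 14756/50625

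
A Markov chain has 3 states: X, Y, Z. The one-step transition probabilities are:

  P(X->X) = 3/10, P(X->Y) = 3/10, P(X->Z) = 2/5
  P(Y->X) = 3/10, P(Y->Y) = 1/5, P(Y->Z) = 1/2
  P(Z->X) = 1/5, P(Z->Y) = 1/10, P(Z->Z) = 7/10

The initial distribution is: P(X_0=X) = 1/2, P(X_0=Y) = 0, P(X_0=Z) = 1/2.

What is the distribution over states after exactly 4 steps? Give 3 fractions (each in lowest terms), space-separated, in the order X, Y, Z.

Answer: 963/4000 1649/10000 11887/20000

Derivation:
Propagating the distribution step by step (d_{t+1} = d_t * P):
d_0 = (X=1/2, Y=0, Z=1/2)
  d_1[X] = 1/2*3/10 + 0*3/10 + 1/2*1/5 = 1/4
  d_1[Y] = 1/2*3/10 + 0*1/5 + 1/2*1/10 = 1/5
  d_1[Z] = 1/2*2/5 + 0*1/2 + 1/2*7/10 = 11/20
d_1 = (X=1/4, Y=1/5, Z=11/20)
  d_2[X] = 1/4*3/10 + 1/5*3/10 + 11/20*1/5 = 49/200
  d_2[Y] = 1/4*3/10 + 1/5*1/5 + 11/20*1/10 = 17/100
  d_2[Z] = 1/4*2/5 + 1/5*1/2 + 11/20*7/10 = 117/200
d_2 = (X=49/200, Y=17/100, Z=117/200)
  d_3[X] = 49/200*3/10 + 17/100*3/10 + 117/200*1/5 = 483/2000
  d_3[Y] = 49/200*3/10 + 17/100*1/5 + 117/200*1/10 = 83/500
  d_3[Z] = 49/200*2/5 + 17/100*1/2 + 117/200*7/10 = 237/400
d_3 = (X=483/2000, Y=83/500, Z=237/400)
  d_4[X] = 483/2000*3/10 + 83/500*3/10 + 237/400*1/5 = 963/4000
  d_4[Y] = 483/2000*3/10 + 83/500*1/5 + 237/400*1/10 = 1649/10000
  d_4[Z] = 483/2000*2/5 + 83/500*1/2 + 237/400*7/10 = 11887/20000
d_4 = (X=963/4000, Y=1649/10000, Z=11887/20000)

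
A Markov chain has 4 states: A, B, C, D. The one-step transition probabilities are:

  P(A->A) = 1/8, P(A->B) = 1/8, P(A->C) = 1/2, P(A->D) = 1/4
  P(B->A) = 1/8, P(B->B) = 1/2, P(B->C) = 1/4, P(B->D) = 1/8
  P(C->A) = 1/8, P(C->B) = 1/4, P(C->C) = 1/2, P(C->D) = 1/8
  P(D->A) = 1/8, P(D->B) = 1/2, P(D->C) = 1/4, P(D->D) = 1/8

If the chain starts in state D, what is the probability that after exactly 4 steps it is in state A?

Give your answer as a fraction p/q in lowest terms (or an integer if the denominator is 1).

Answer: 1/8

Derivation:
Computing P^4 by repeated multiplication:
P^1 =
  A: [1/8, 1/8, 1/2, 1/4]
  B: [1/8, 1/2, 1/4, 1/8]
  C: [1/8, 1/4, 1/2, 1/8]
  D: [1/8, 1/2, 1/4, 1/8]
P^2 =
  A: [1/8, 21/64, 13/32, 9/64]
  B: [1/8, 25/64, 11/32, 9/64]
  C: [1/8, 21/64, 13/32, 9/64]
  D: [1/8, 25/64, 11/32, 9/64]
P^3 =
  A: [1/8, 45/128, 49/128, 9/64]
  B: [1/8, 47/128, 47/128, 9/64]
  C: [1/8, 45/128, 49/128, 9/64]
  D: [1/8, 47/128, 47/128, 9/64]
P^4 =
  A: [1/8, 183/512, 193/512, 9/64]
  B: [1/8, 185/512, 191/512, 9/64]
  C: [1/8, 183/512, 193/512, 9/64]
  D: [1/8, 185/512, 191/512, 9/64]

(P^4)[D -> A] = 1/8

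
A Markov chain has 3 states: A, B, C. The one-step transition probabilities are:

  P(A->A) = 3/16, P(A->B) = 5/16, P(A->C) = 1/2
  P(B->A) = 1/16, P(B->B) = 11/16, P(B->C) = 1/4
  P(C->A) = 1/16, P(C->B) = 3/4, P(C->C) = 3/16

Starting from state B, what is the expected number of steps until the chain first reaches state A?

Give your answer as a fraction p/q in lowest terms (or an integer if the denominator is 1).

Let h_i = expected steps to first reach A from state i.
Boundary: h_A = 0.
First-step equations for the other states:
  h_B = 1 + 1/16*h_A + 11/16*h_B + 1/4*h_C
  h_C = 1 + 1/16*h_A + 3/4*h_B + 3/16*h_C

Substituting h_A = 0 and rearranging gives the linear system (I - Q) h = 1:
  [5/16, -1/4] . (h_B, h_C) = 1
  [-3/4, 13/16] . (h_B, h_C) = 1

Solving yields:
  h_B = 16
  h_C = 16

Starting state is B, so the expected hitting time is h_B = 16.

Answer: 16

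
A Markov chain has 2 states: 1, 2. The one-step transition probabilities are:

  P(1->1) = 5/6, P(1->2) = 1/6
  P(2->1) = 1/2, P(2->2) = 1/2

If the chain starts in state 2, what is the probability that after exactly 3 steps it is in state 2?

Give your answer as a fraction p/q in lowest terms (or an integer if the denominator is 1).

Answer: 5/18

Derivation:
Computing P^3 by repeated multiplication:
P^1 =
  1: [5/6, 1/6]
  2: [1/2, 1/2]
P^2 =
  1: [7/9, 2/9]
  2: [2/3, 1/3]
P^3 =
  1: [41/54, 13/54]
  2: [13/18, 5/18]

(P^3)[2 -> 2] = 5/18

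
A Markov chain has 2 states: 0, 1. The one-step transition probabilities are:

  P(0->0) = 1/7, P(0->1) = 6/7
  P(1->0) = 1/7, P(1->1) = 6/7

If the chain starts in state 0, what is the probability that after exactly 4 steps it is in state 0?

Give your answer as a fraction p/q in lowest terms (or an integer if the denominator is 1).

Computing P^4 by repeated multiplication:
P^1 =
  0: [1/7, 6/7]
  1: [1/7, 6/7]
P^2 =
  0: [1/7, 6/7]
  1: [1/7, 6/7]
P^3 =
  0: [1/7, 6/7]
  1: [1/7, 6/7]
P^4 =
  0: [1/7, 6/7]
  1: [1/7, 6/7]

(P^4)[0 -> 0] = 1/7

Answer: 1/7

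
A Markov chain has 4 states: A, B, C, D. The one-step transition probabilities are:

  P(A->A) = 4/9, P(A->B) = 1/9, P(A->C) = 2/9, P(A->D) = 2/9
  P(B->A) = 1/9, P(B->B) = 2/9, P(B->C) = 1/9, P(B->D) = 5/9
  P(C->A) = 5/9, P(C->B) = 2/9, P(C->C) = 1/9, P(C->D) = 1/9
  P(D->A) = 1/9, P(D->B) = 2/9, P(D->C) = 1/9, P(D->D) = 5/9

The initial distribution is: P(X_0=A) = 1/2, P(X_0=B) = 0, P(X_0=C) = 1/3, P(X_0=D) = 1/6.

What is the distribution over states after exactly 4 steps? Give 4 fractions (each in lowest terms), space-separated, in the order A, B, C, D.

Answer: 3589/13122 7477/39366 5645/39366 5159/13122

Derivation:
Propagating the distribution step by step (d_{t+1} = d_t * P):
d_0 = (A=1/2, B=0, C=1/3, D=1/6)
  d_1[A] = 1/2*4/9 + 0*1/9 + 1/3*5/9 + 1/6*1/9 = 23/54
  d_1[B] = 1/2*1/9 + 0*2/9 + 1/3*2/9 + 1/6*2/9 = 1/6
  d_1[C] = 1/2*2/9 + 0*1/9 + 1/3*1/9 + 1/6*1/9 = 1/6
  d_1[D] = 1/2*2/9 + 0*5/9 + 1/3*1/9 + 1/6*5/9 = 13/54
d_1 = (A=23/54, B=1/6, C=1/6, D=13/54)
  d_2[A] = 23/54*4/9 + 1/6*1/9 + 1/6*5/9 + 13/54*1/9 = 53/162
  d_2[B] = 23/54*1/9 + 1/6*2/9 + 1/6*2/9 + 13/54*2/9 = 85/486
  d_2[C] = 23/54*2/9 + 1/6*1/9 + 1/6*1/9 + 13/54*1/9 = 77/486
  d_2[D] = 23/54*2/9 + 1/6*5/9 + 1/6*1/9 + 13/54*5/9 = 55/162
d_2 = (A=53/162, B=85/486, C=77/486, D=55/162)
  d_3[A] = 53/162*4/9 + 85/486*1/9 + 77/486*5/9 + 55/162*1/9 = 1271/4374
  d_3[B] = 53/162*1/9 + 85/486*2/9 + 77/486*2/9 + 55/162*2/9 = 271/1458
  d_3[C] = 53/162*2/9 + 85/486*1/9 + 77/486*1/9 + 55/162*1/9 = 215/1458
  d_3[D] = 53/162*2/9 + 85/486*5/9 + 77/486*1/9 + 55/162*5/9 = 1645/4374
d_3 = (A=1271/4374, B=271/1458, C=215/1458, D=1645/4374)
  d_4[A] = 1271/4374*4/9 + 271/1458*1/9 + 215/1458*5/9 + 1645/4374*1/9 = 3589/13122
  d_4[B] = 1271/4374*1/9 + 271/1458*2/9 + 215/1458*2/9 + 1645/4374*2/9 = 7477/39366
  d_4[C] = 1271/4374*2/9 + 271/1458*1/9 + 215/1458*1/9 + 1645/4374*1/9 = 5645/39366
  d_4[D] = 1271/4374*2/9 + 271/1458*5/9 + 215/1458*1/9 + 1645/4374*5/9 = 5159/13122
d_4 = (A=3589/13122, B=7477/39366, C=5645/39366, D=5159/13122)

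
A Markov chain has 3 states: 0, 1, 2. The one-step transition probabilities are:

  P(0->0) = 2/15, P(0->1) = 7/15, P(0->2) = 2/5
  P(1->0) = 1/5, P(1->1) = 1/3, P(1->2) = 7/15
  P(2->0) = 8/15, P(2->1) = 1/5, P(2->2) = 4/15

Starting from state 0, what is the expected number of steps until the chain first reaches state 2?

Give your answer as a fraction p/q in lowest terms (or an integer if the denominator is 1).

Let h_i = expected steps to first reach 2 from state i.
Boundary: h_2 = 0.
First-step equations for the other states:
  h_0 = 1 + 2/15*h_0 + 7/15*h_1 + 2/5*h_2
  h_1 = 1 + 1/5*h_0 + 1/3*h_1 + 7/15*h_2

Substituting h_2 = 0 and rearranging gives the linear system (I - Q) h = 1:
  [13/15, -7/15] . (h_0, h_1) = 1
  [-1/5, 2/3] . (h_0, h_1) = 1

Solving yields:
  h_0 = 255/109
  h_1 = 240/109

Starting state is 0, so the expected hitting time is h_0 = 255/109.

Answer: 255/109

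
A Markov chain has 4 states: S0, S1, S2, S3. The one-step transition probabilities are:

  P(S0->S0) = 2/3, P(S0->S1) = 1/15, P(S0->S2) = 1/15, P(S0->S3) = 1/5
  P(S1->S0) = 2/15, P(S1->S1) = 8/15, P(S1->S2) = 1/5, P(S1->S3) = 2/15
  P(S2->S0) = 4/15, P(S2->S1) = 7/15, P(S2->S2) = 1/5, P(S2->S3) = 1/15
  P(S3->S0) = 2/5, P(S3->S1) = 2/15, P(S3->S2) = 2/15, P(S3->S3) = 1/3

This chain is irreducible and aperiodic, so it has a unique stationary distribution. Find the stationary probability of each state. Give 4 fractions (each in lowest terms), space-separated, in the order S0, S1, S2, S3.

The stationary distribution satisfies pi = pi * P, i.e.:
  pi_S0 = 2/3*pi_S0 + 2/15*pi_S1 + 4/15*pi_S2 + 2/5*pi_S3
  pi_S1 = 1/15*pi_S0 + 8/15*pi_S1 + 7/15*pi_S2 + 2/15*pi_S3
  pi_S2 = 1/15*pi_S0 + 1/5*pi_S1 + 1/5*pi_S2 + 2/15*pi_S3
  pi_S3 = 1/5*pi_S0 + 2/15*pi_S1 + 1/15*pi_S2 + 1/3*pi_S3
with normalization: pi_S0 + pi_S1 + pi_S2 + pi_S3 = 1.

Using the first 3 balance equations plus normalization, the linear system A*pi = b is:
  [-1/3, 2/15, 4/15, 2/5] . pi = 0
  [1/15, -7/15, 7/15, 2/15] . pi = 0
  [1/15, 1/5, -4/5, 2/15] . pi = 0
  [1, 1, 1, 1] . pi = 1

Solving yields:
  pi_S0 = 534/1235
  pi_S1 = 16/65
  pi_S2 = 32/247
  pi_S3 = 237/1235

Verification (pi * P):
  534/1235*2/3 + 16/65*2/15 + 32/247*4/15 + 237/1235*2/5 = 534/1235 = pi_S0  (ok)
  534/1235*1/15 + 16/65*8/15 + 32/247*7/15 + 237/1235*2/15 = 16/65 = pi_S1  (ok)
  534/1235*1/15 + 16/65*1/5 + 32/247*1/5 + 237/1235*2/15 = 32/247 = pi_S2  (ok)
  534/1235*1/5 + 16/65*2/15 + 32/247*1/15 + 237/1235*1/3 = 237/1235 = pi_S3  (ok)

Answer: 534/1235 16/65 32/247 237/1235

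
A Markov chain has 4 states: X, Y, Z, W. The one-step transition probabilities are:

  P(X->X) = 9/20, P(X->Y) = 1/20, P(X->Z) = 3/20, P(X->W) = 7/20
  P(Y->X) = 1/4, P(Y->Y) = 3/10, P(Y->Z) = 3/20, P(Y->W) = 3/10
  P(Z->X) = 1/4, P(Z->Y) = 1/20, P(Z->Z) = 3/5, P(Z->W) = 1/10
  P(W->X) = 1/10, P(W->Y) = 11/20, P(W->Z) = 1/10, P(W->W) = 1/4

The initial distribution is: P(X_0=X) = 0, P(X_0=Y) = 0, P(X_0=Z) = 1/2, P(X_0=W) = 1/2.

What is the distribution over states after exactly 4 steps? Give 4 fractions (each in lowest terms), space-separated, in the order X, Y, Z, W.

Answer: 85503/320000 1803/8000 20859/80000 78941/320000

Derivation:
Propagating the distribution step by step (d_{t+1} = d_t * P):
d_0 = (X=0, Y=0, Z=1/2, W=1/2)
  d_1[X] = 0*9/20 + 0*1/4 + 1/2*1/4 + 1/2*1/10 = 7/40
  d_1[Y] = 0*1/20 + 0*3/10 + 1/2*1/20 + 1/2*11/20 = 3/10
  d_1[Z] = 0*3/20 + 0*3/20 + 1/2*3/5 + 1/2*1/10 = 7/20
  d_1[W] = 0*7/20 + 0*3/10 + 1/2*1/10 + 1/2*1/4 = 7/40
d_1 = (X=7/40, Y=3/10, Z=7/20, W=7/40)
  d_2[X] = 7/40*9/20 + 3/10*1/4 + 7/20*1/4 + 7/40*1/10 = 207/800
  d_2[Y] = 7/40*1/20 + 3/10*3/10 + 7/20*1/20 + 7/40*11/20 = 17/80
  d_2[Z] = 7/40*3/20 + 3/10*3/20 + 7/20*3/5 + 7/40*1/10 = 239/800
  d_2[W] = 7/40*7/20 + 3/10*3/10 + 7/20*1/10 + 7/40*1/4 = 23/100
d_2 = (X=207/800, Y=17/80, Z=239/800, W=23/100)
  d_3[X] = 207/800*9/20 + 17/80*1/4 + 239/800*1/4 + 23/100*1/10 = 1069/4000
  d_3[Y] = 207/800*1/20 + 17/80*3/10 + 239/800*1/20 + 23/100*11/20 = 349/1600
  d_3[Z] = 207/800*3/20 + 17/80*3/20 + 239/800*3/5 + 23/100*1/10 = 4367/16000
  d_3[W] = 207/800*7/20 + 17/80*3/10 + 239/800*1/10 + 23/100*1/4 = 3867/16000
d_3 = (X=1069/4000, Y=349/1600, Z=4367/16000, W=3867/16000)
  d_4[X] = 1069/4000*9/20 + 349/1600*1/4 + 4367/16000*1/4 + 3867/16000*1/10 = 85503/320000
  d_4[Y] = 1069/4000*1/20 + 349/1600*3/10 + 4367/16000*1/20 + 3867/16000*11/20 = 1803/8000
  d_4[Z] = 1069/4000*3/20 + 349/1600*3/20 + 4367/16000*3/5 + 3867/16000*1/10 = 20859/80000
  d_4[W] = 1069/4000*7/20 + 349/1600*3/10 + 4367/16000*1/10 + 3867/16000*1/4 = 78941/320000
d_4 = (X=85503/320000, Y=1803/8000, Z=20859/80000, W=78941/320000)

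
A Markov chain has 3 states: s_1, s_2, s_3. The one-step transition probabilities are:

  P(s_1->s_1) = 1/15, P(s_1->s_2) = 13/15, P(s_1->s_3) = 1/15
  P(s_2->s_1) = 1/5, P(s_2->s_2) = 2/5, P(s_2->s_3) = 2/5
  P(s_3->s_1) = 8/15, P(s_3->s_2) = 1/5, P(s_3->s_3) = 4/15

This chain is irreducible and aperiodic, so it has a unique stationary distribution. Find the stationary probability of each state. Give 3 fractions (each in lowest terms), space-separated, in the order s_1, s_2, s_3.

The stationary distribution satisfies pi = pi * P, i.e.:
  pi_s_1 = 1/15*pi_s_1 + 1/5*pi_s_2 + 8/15*pi_s_3
  pi_s_2 = 13/15*pi_s_1 + 2/5*pi_s_2 + 1/5*pi_s_3
  pi_s_3 = 1/15*pi_s_1 + 2/5*pi_s_2 + 4/15*pi_s_3
with normalization: pi_s_1 + pi_s_2 + pi_s_3 = 1.

Using the first 2 balance equations plus normalization, the linear system A*pi = b is:
  [-14/15, 1/5, 8/15] . pi = 0
  [13/15, -3/5, 1/5] . pi = 0
  [1, 1, 1] . pi = 1

Solving yields:
  pi_s_1 = 81/314
  pi_s_2 = 73/157
  pi_s_3 = 87/314

Verification (pi * P):
  81/314*1/15 + 73/157*1/5 + 87/314*8/15 = 81/314 = pi_s_1  (ok)
  81/314*13/15 + 73/157*2/5 + 87/314*1/5 = 73/157 = pi_s_2  (ok)
  81/314*1/15 + 73/157*2/5 + 87/314*4/15 = 87/314 = pi_s_3  (ok)

Answer: 81/314 73/157 87/314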